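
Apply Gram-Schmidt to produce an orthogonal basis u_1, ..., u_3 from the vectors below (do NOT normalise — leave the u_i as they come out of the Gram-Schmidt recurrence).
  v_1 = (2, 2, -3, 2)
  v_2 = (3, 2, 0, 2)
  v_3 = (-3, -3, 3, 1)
Orthogonal basis:
  u_1 = (2, 2, -3, 2)
  u_2 = (5/3, 2/3, 2, 2/3)
  u_3 = (-180/161, -187/161, 60/161, 457/161)

Apply the Gram-Schmidt recurrence
  u_1 = v_1
  u_i = v_i − Σ_{j<i} ((v_i · u_j) / (u_j · u_j)) · u_j.

Step by step this gives:
  u_1 = (2, 2, -3, 2)
  u_2 = (5/3, 2/3, 2, 2/3)
  u_3 = (-180/161, -187/161, 60/161, 457/161)

Orthogonality check:
  u_2 · u_1 = 0 (should be 0)
  u_3 · u_1 = 0 (should be 0)
  u_3 · u_2 = 0 (should be 0)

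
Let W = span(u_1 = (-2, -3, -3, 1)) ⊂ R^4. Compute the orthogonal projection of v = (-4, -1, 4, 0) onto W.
proj_W(v) = (2/23, 3/23, 3/23, -1/23)

Set up U = [u_1 | ... | u_1] ∈ R^(4×1). The projector onto W = col(U) is P = U (U^T U)^(-1) U^T.
Compute U^T U =
  [23],
and U^T v = (-1).
Solve U^T U · c = U^T v for the coefficients: c = (-1/23). The projection is proj_W(v) = U c.
Check: (v - proj_W(v)) · u_1 = 0  (should be 0).
Result: proj_W(v) = (2/23, 3/23, 3/23, -1/23).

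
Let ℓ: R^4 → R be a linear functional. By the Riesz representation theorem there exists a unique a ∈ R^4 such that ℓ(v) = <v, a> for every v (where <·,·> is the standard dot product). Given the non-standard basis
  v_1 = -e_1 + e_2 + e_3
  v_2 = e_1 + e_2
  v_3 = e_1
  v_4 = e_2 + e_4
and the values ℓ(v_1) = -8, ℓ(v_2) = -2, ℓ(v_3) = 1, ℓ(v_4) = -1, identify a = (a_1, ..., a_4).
a = (1, -3, -4, 2)

Write a = (a_1, ..., a_4) in the standard basis. For each basis vector v_i, ℓ(v_i) = <v_i, a> is a linear equation in the a_j's. Collect the n equations into a matrix system V a = ℓ, where row i of V is v_i (expressed in the standard basis). Since V is invertible (lower-triangular with 1s on the diagonal, up to permutation), solve by back-substitution:
  V =
[[-1, 1, 1, 0],
 [1, 1, 0, 0],
 [1, 0, 0, 0],
 [0, 1, 0, 1]]
  V a = (-8, -2, 1, -1)
Solving gives a = (1, -3, -4, 2).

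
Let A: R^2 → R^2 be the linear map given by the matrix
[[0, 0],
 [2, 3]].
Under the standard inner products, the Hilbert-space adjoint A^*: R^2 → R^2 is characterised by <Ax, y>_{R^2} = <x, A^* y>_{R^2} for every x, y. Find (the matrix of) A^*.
A^* = A^T =
[[0, 2],
 [0, 3]]

For real matrices with standard dot products, the defining identity <Ax, y> = <x, A^* y> gives (Ax)^T y = x^T (A^*) y, i.e. x^T A^T y = x^T (A^*) y. Since this holds for all x, y, we must have A^* = A^T. Therefore
A^* =
[[0, 2],
 [0, 3]].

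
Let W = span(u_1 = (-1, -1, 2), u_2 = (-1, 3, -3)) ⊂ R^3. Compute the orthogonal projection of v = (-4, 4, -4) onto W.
proj_W(v) = (-88/25, 24/5, -84/25)

Set up U = [u_1 | ... | u_2] ∈ R^(3×2). The projector onto W = col(U) is P = U (U^T U)^(-1) U^T.
Compute U^T U =
  [6, -8]
  [-8, 19],
and U^T v = (-8, 28).
Solve U^T U · c = U^T v for the coefficients: c = (36/25, 52/25). The projection is proj_W(v) = U c.
Check: (v - proj_W(v)) · u_1 = 0  (should be 0).
Check: (v - proj_W(v)) · u_2 = 0  (should be 0).
Result: proj_W(v) = (-88/25, 24/5, -84/25).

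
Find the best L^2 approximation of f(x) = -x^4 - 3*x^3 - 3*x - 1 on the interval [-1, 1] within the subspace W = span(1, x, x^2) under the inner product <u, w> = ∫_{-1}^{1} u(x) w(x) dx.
g(x) = -6*x^2/7 - 24*x/5 - 32/35

The best approximation g ∈ W is the orthogonal projection of f onto W. Writing g = a_0 + a_1 x + a_2 x^2, the coefficients solve the normal equations G · a = b where
  G_{ij} = <φ_i, φ_j> and b_i = <f, φ_i>, with φ_0 = 1, φ_1 = x, φ_2 = x^2.
G =
  [2, 0, 2/3]
  [0, 2/3, 0]
  [2/3, 0, 2/5],
b = (-12/5, -16/5, -20/21).
Solving gives a_0 = -32/35, a_1 = -24/5, a_2 = -6/7, so
  g(x) = -6*x^2/7 - 24*x/5 - 32/35.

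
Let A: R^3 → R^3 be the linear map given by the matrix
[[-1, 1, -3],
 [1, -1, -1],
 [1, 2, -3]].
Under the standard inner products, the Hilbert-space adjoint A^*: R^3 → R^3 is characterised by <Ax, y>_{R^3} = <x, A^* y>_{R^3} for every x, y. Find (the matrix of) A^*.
A^* = A^T =
[[-1, 1, 1],
 [1, -1, 2],
 [-3, -1, -3]]

For real matrices with standard dot products, the defining identity <Ax, y> = <x, A^* y> gives (Ax)^T y = x^T (A^*) y, i.e. x^T A^T y = x^T (A^*) y. Since this holds for all x, y, we must have A^* = A^T. Therefore
A^* =
[[-1, 1, 1],
 [1, -1, 2],
 [-3, -1, -3]].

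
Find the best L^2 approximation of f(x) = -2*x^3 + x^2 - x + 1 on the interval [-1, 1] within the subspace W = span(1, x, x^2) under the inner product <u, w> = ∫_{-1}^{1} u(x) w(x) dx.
g(x) = x^2 - 11*x/5 + 1

The best approximation g ∈ W is the orthogonal projection of f onto W. Writing g = a_0 + a_1 x + a_2 x^2, the coefficients solve the normal equations G · a = b where
  G_{ij} = <φ_i, φ_j> and b_i = <f, φ_i>, with φ_0 = 1, φ_1 = x, φ_2 = x^2.
G =
  [2, 0, 2/3]
  [0, 2/3, 0]
  [2/3, 0, 2/5],
b = (8/3, -22/15, 16/15).
Solving gives a_0 = 1, a_1 = -11/5, a_2 = 1, so
  g(x) = x^2 - 11*x/5 + 1.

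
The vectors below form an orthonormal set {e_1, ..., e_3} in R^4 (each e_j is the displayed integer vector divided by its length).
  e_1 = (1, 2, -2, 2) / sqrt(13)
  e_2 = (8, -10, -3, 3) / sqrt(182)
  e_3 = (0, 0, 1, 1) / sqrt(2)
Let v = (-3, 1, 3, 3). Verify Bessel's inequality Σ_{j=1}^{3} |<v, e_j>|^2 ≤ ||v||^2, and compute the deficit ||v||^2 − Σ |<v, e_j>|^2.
Σ |<v, e_j>|^2 = 171/7; ||v||^2 = 28; deficit = 25/7

Write each e_j = u_j / sqrt(<u_j, u_j>) where u_j is the displayed integer vector. Then <v, e_j> = <v, u_j> / sqrt(<u_j, u_j>), so |<v, e_j>|^2 = <v, u_j>^2 / <u_j, u_j>.
Coefficients: <v, e_1> = -1/sqrt(13), <v, e_2> = -34/sqrt(182), <v, e_3> = 6/sqrt(2).
Square and sum: Σ |<v, e_j>|^2 = 171/7.
Compute ||v||^2 = v·v = 28.
Deficit = 28 − 171/7 = 25/7 ≥ 0, confirming Bessel's inequality. (The deficit equals ||v − Σ <v,e_j> e_j||^2, the squared distance from v to span{e_j}.)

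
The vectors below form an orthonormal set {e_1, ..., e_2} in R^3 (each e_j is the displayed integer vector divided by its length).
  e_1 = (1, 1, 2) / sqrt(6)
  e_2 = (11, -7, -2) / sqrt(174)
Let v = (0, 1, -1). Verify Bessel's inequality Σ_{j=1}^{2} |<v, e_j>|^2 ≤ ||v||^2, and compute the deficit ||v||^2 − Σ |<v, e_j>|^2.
Σ |<v, e_j>|^2 = 9/29; ||v||^2 = 2; deficit = 49/29

Write each e_j = u_j / sqrt(<u_j, u_j>) where u_j is the displayed integer vector. Then <v, e_j> = <v, u_j> / sqrt(<u_j, u_j>), so |<v, e_j>|^2 = <v, u_j>^2 / <u_j, u_j>.
Coefficients: <v, e_1> = -1/sqrt(6), <v, e_2> = -5/sqrt(174).
Square and sum: Σ |<v, e_j>|^2 = 9/29.
Compute ||v||^2 = v·v = 2.
Deficit = 2 − 9/29 = 49/29 ≥ 0, confirming Bessel's inequality. (The deficit equals ||v − Σ <v,e_j> e_j||^2, the squared distance from v to span{e_j}.)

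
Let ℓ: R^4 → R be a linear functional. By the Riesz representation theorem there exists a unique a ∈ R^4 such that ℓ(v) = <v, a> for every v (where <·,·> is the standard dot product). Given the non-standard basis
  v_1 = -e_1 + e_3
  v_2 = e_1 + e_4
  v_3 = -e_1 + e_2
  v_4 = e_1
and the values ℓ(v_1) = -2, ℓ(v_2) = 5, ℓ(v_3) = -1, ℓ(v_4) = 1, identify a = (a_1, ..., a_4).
a = (1, 0, -1, 4)

Write a = (a_1, ..., a_4) in the standard basis. For each basis vector v_i, ℓ(v_i) = <v_i, a> is a linear equation in the a_j's. Collect the n equations into a matrix system V a = ℓ, where row i of V is v_i (expressed in the standard basis). Since V is invertible (lower-triangular with 1s on the diagonal, up to permutation), solve by back-substitution:
  V =
[[-1, 0, 1, 0],
 [1, 0, 0, 1],
 [-1, 1, 0, 0],
 [1, 0, 0, 0]]
  V a = (-2, 5, -1, 1)
Solving gives a = (1, 0, -1, 4).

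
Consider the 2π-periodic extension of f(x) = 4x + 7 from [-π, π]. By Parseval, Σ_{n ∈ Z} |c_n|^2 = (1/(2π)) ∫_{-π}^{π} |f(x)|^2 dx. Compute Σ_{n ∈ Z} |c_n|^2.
Σ |c_n|^2 = 16π^2/3 + 49

Expand and integrate term by term over [-π, π]:
  ∫ (4x)^2 dx = 16·(2π^3/3); ∫ 2·4·(7)·x dx = 0 (odd integrand); ∫ 7^2 dx = 49·2π.
So (1/(2π)) ∫_{-π}^{π} (4x + 7)^2 dx = 16π^2/3 + 49 = 16π^2/3 + 49.
Parseval ⇒ Σ |c_n|^2 = 16π^2/3 + 49.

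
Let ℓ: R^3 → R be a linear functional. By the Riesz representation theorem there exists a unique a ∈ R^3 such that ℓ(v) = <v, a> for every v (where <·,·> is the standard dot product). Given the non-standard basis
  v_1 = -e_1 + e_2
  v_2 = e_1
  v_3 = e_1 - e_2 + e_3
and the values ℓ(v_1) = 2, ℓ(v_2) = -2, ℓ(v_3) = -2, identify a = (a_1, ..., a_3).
a = (-2, 0, 0)

Write a = (a_1, ..., a_3) in the standard basis. For each basis vector v_i, ℓ(v_i) = <v_i, a> is a linear equation in the a_j's. Collect the n equations into a matrix system V a = ℓ, where row i of V is v_i (expressed in the standard basis). Since V is invertible (lower-triangular with 1s on the diagonal, up to permutation), solve by back-substitution:
  V =
[[-1, 1, 0],
 [1, 0, 0],
 [1, -1, 1]]
  V a = (2, -2, -2)
Solving gives a = (-2, 0, 0).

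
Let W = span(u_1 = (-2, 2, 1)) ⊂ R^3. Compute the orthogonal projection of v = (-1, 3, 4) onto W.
proj_W(v) = (-8/3, 8/3, 4/3)

Set up U = [u_1 | ... | u_1] ∈ R^(3×1). The projector onto W = col(U) is P = U (U^T U)^(-1) U^T.
Compute U^T U =
  [9],
and U^T v = (12).
Solve U^T U · c = U^T v for the coefficients: c = (4/3). The projection is proj_W(v) = U c.
Check: (v - proj_W(v)) · u_1 = 0  (should be 0).
Result: proj_W(v) = (-8/3, 8/3, 4/3).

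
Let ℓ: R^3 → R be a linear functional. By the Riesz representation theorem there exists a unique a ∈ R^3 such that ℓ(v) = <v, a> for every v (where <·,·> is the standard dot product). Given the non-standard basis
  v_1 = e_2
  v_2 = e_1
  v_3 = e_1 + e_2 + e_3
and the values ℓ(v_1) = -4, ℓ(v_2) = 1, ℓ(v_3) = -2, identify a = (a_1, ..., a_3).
a = (1, -4, 1)

Write a = (a_1, ..., a_3) in the standard basis. For each basis vector v_i, ℓ(v_i) = <v_i, a> is a linear equation in the a_j's. Collect the n equations into a matrix system V a = ℓ, where row i of V is v_i (expressed in the standard basis). Since V is invertible (lower-triangular with 1s on the diagonal, up to permutation), solve by back-substitution:
  V =
[[0, 1, 0],
 [1, 0, 0],
 [1, 1, 1]]
  V a = (-4, 1, -2)
Solving gives a = (1, -4, 1).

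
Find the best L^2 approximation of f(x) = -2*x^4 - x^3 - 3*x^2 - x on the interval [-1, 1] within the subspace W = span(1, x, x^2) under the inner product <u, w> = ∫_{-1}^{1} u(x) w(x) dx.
g(x) = -33*x^2/7 - 8*x/5 + 6/35

The best approximation g ∈ W is the orthogonal projection of f onto W. Writing g = a_0 + a_1 x + a_2 x^2, the coefficients solve the normal equations G · a = b where
  G_{ij} = <φ_i, φ_j> and b_i = <f, φ_i>, with φ_0 = 1, φ_1 = x, φ_2 = x^2.
G =
  [2, 0, 2/3]
  [0, 2/3, 0]
  [2/3, 0, 2/5],
b = (-14/5, -16/15, -62/35).
Solving gives a_0 = 6/35, a_1 = -8/5, a_2 = -33/7, so
  g(x) = -33*x^2/7 - 8*x/5 + 6/35.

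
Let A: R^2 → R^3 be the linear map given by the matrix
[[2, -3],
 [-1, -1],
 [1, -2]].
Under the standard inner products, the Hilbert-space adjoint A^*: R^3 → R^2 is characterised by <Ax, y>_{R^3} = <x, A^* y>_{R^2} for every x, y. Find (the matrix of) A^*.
A^* = A^T =
[[2, -1, 1],
 [-3, -1, -2]]

For real matrices with standard dot products, the defining identity <Ax, y> = <x, A^* y> gives (Ax)^T y = x^T (A^*) y, i.e. x^T A^T y = x^T (A^*) y. Since this holds for all x, y, we must have A^* = A^T. Therefore
A^* =
[[2, -1, 1],
 [-3, -1, -2]].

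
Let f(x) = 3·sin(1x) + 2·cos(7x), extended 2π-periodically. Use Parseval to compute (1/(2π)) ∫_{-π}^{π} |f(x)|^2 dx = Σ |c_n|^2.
Σ |c_n|^2 = 13/2

Expand |f|^2 and use orthogonality of {sin(nx), cos(mx)} on [-π, π]:
  ∫_{-π}^{π} sin(nx)^2 dx = π, ∫ cos(mx)^2 dx = π, and cross terms integrate to 0.
So ∫_{-π}^{π} f(x)^2 dx = 3^2 · π + 2^2 · π = (9 + 4)π.
Divide by 2π: (9 + 4)/2 = 13/2.
By Parseval, this equals Σ |c_n|^2.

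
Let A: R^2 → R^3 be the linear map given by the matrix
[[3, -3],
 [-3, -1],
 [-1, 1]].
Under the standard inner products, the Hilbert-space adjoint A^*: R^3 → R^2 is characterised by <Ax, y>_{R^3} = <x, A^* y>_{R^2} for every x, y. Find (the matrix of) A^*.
A^* = A^T =
[[3, -3, -1],
 [-3, -1, 1]]

For real matrices with standard dot products, the defining identity <Ax, y> = <x, A^* y> gives (Ax)^T y = x^T (A^*) y, i.e. x^T A^T y = x^T (A^*) y. Since this holds for all x, y, we must have A^* = A^T. Therefore
A^* =
[[3, -3, -1],
 [-3, -1, 1]].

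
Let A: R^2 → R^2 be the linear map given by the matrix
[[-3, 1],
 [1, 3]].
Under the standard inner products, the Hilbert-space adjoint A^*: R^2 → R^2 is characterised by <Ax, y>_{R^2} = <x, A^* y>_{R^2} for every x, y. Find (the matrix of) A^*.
A^* = A^T =
[[-3, 1],
 [1, 3]]

For real matrices with standard dot products, the defining identity <Ax, y> = <x, A^* y> gives (Ax)^T y = x^T (A^*) y, i.e. x^T A^T y = x^T (A^*) y. Since this holds for all x, y, we must have A^* = A^T. Therefore
A^* =
[[-3, 1],
 [1, 3]].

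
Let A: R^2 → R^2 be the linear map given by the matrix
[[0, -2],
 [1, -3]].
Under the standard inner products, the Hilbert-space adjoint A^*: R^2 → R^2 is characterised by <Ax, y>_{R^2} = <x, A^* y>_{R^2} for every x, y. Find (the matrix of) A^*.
A^* = A^T =
[[0, 1],
 [-2, -3]]

For real matrices with standard dot products, the defining identity <Ax, y> = <x, A^* y> gives (Ax)^T y = x^T (A^*) y, i.e. x^T A^T y = x^T (A^*) y. Since this holds for all x, y, we must have A^* = A^T. Therefore
A^* =
[[0, 1],
 [-2, -3]].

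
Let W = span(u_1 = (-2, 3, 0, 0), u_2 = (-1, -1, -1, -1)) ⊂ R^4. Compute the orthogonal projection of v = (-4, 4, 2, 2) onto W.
proj_W(v) = (-40/17, 260/51, 32/51, 32/51)

Set up U = [u_1 | ... | u_2] ∈ R^(4×2). The projector onto W = col(U) is P = U (U^T U)^(-1) U^T.
Compute U^T U =
  [13, -1]
  [-1, 4],
and U^T v = (20, -4).
Solve U^T U · c = U^T v for the coefficients: c = (76/51, -32/51). The projection is proj_W(v) = U c.
Check: (v - proj_W(v)) · u_1 = 0  (should be 0).
Check: (v - proj_W(v)) · u_2 = 0  (should be 0).
Result: proj_W(v) = (-40/17, 260/51, 32/51, 32/51).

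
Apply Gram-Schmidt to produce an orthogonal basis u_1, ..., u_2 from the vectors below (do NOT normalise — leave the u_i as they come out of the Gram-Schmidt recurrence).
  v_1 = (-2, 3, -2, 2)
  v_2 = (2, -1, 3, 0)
Orthogonal basis:
  u_1 = (-2, 3, -2, 2)
  u_2 = (16/21, 6/7, 37/21, 26/21)

Apply the Gram-Schmidt recurrence
  u_1 = v_1
  u_i = v_i − Σ_{j<i} ((v_i · u_j) / (u_j · u_j)) · u_j.

Step by step this gives:
  u_1 = (-2, 3, -2, 2)
  u_2 = (16/21, 6/7, 37/21, 26/21)

Orthogonality check:
  u_2 · u_1 = 0 (should be 0)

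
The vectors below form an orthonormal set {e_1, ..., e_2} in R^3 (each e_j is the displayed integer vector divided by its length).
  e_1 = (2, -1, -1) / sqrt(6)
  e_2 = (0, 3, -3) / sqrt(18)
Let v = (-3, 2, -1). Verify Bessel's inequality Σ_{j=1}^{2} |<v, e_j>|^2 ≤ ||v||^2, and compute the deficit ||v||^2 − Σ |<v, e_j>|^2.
Σ |<v, e_j>|^2 = 38/3; ||v||^2 = 14; deficit = 4/3

Write each e_j = u_j / sqrt(<u_j, u_j>) where u_j is the displayed integer vector. Then <v, e_j> = <v, u_j> / sqrt(<u_j, u_j>), so |<v, e_j>|^2 = <v, u_j>^2 / <u_j, u_j>.
Coefficients: <v, e_1> = -7/sqrt(6), <v, e_2> = 9/sqrt(18).
Square and sum: Σ |<v, e_j>|^2 = 38/3.
Compute ||v||^2 = v·v = 14.
Deficit = 14 − 38/3 = 4/3 ≥ 0, confirming Bessel's inequality. (The deficit equals ||v − Σ <v,e_j> e_j||^2, the squared distance from v to span{e_j}.)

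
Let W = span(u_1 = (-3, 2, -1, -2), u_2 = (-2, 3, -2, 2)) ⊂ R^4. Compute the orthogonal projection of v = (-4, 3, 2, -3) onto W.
proj_W(v) = (-494/139, 251/139, -102/139, -486/139)

Set up U = [u_1 | ... | u_2] ∈ R^(4×2). The projector onto W = col(U) is P = U (U^T U)^(-1) U^T.
Compute U^T U =
  [18, 10]
  [10, 21],
and U^T v = (22, 7).
Solve U^T U · c = U^T v for the coefficients: c = (196/139, -47/139). The projection is proj_W(v) = U c.
Check: (v - proj_W(v)) · u_1 = 0  (should be 0).
Check: (v - proj_W(v)) · u_2 = 0  (should be 0).
Result: proj_W(v) = (-494/139, 251/139, -102/139, -486/139).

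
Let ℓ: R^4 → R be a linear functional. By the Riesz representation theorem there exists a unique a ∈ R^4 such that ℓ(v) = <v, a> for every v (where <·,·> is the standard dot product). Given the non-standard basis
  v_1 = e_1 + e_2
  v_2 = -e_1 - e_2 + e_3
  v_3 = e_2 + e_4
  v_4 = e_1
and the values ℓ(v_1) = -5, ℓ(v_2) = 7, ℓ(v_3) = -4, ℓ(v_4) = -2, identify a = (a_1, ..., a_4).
a = (-2, -3, 2, -1)

Write a = (a_1, ..., a_4) in the standard basis. For each basis vector v_i, ℓ(v_i) = <v_i, a> is a linear equation in the a_j's. Collect the n equations into a matrix system V a = ℓ, where row i of V is v_i (expressed in the standard basis). Since V is invertible (lower-triangular with 1s on the diagonal, up to permutation), solve by back-substitution:
  V =
[[1, 1, 0, 0],
 [-1, -1, 1, 0],
 [0, 1, 0, 1],
 [1, 0, 0, 0]]
  V a = (-5, 7, -4, -2)
Solving gives a = (-2, -3, 2, -1).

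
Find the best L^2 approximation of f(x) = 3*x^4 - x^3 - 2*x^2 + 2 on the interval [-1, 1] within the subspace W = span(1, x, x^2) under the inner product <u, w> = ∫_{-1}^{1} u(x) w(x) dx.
g(x) = 4*x^2/7 - 3*x/5 + 61/35

The best approximation g ∈ W is the orthogonal projection of f onto W. Writing g = a_0 + a_1 x + a_2 x^2, the coefficients solve the normal equations G · a = b where
  G_{ij} = <φ_i, φ_j> and b_i = <f, φ_i>, with φ_0 = 1, φ_1 = x, φ_2 = x^2.
G =
  [2, 0, 2/3]
  [0, 2/3, 0]
  [2/3, 0, 2/5],
b = (58/15, -2/5, 146/105).
Solving gives a_0 = 61/35, a_1 = -3/5, a_2 = 4/7, so
  g(x) = 4*x^2/7 - 3*x/5 + 61/35.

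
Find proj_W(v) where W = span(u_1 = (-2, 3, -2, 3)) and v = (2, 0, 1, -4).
proj_W(v) = (18/13, -27/13, 18/13, -27/13)

Set up U = [u_1 | ... | u_1] ∈ R^(4×1). The projector onto W = col(U) is P = U (U^T U)^(-1) U^T.
Compute U^T U =
  [26],
and U^T v = (-18).
Solve U^T U · c = U^T v for the coefficients: c = (-9/13). The projection is proj_W(v) = U c.
Check: (v - proj_W(v)) · u_1 = 0  (should be 0).
Result: proj_W(v) = (18/13, -27/13, 18/13, -27/13).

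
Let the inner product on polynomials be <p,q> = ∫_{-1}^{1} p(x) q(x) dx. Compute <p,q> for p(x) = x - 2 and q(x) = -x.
<p,q> = -2/3

Expand the product: p(x)·q(x) = -x^2 + 2*x.
∫_{-1}^{1} of each monomial x^k gives [2/(k+1) if k even, 0 if k odd]. Integrating term-by-term (or equivalently evaluating the antiderivative F(x) = -x^3/3 + x^2 at the endpoints):
  F(1) − F(−1) = 2/3 − (4/3) = -2/3.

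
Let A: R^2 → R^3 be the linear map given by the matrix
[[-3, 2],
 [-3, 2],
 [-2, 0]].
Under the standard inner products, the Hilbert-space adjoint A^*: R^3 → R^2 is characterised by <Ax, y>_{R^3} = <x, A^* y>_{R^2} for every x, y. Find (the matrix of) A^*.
A^* = A^T =
[[-3, -3, -2],
 [2, 2, 0]]

For real matrices with standard dot products, the defining identity <Ax, y> = <x, A^* y> gives (Ax)^T y = x^T (A^*) y, i.e. x^T A^T y = x^T (A^*) y. Since this holds for all x, y, we must have A^* = A^T. Therefore
A^* =
[[-3, -3, -2],
 [2, 2, 0]].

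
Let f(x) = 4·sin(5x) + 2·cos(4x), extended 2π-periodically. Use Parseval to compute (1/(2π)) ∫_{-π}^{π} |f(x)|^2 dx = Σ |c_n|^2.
Σ |c_n|^2 = 10

Expand |f|^2 and use orthogonality of {sin(nx), cos(mx)} on [-π, π]:
  ∫_{-π}^{π} sin(nx)^2 dx = π, ∫ cos(mx)^2 dx = π, and cross terms integrate to 0.
So ∫_{-π}^{π} f(x)^2 dx = 4^2 · π + 2^2 · π = (16 + 4)π.
Divide by 2π: (16 + 4)/2 = 10.
By Parseval, this equals Σ |c_n|^2.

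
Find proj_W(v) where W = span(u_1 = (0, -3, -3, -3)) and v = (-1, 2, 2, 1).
proj_W(v) = (0, 5/3, 5/3, 5/3)

Set up U = [u_1 | ... | u_1] ∈ R^(4×1). The projector onto W = col(U) is P = U (U^T U)^(-1) U^T.
Compute U^T U =
  [27],
and U^T v = (-15).
Solve U^T U · c = U^T v for the coefficients: c = (-5/9). The projection is proj_W(v) = U c.
Check: (v - proj_W(v)) · u_1 = 0  (should be 0).
Result: proj_W(v) = (0, 5/3, 5/3, 5/3).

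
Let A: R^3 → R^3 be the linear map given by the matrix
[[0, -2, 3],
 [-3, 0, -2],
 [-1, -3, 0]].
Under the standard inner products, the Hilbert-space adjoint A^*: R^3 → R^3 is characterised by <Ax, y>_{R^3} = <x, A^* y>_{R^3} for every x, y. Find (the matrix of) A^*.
A^* = A^T =
[[0, -3, -1],
 [-2, 0, -3],
 [3, -2, 0]]

For real matrices with standard dot products, the defining identity <Ax, y> = <x, A^* y> gives (Ax)^T y = x^T (A^*) y, i.e. x^T A^T y = x^T (A^*) y. Since this holds for all x, y, we must have A^* = A^T. Therefore
A^* =
[[0, -3, -1],
 [-2, 0, -3],
 [3, -2, 0]].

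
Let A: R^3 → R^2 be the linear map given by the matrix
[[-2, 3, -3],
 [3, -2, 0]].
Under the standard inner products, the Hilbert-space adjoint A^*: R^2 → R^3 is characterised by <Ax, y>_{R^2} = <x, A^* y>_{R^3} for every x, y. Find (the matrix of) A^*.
A^* = A^T =
[[-2, 3],
 [3, -2],
 [-3, 0]]

For real matrices with standard dot products, the defining identity <Ax, y> = <x, A^* y> gives (Ax)^T y = x^T (A^*) y, i.e. x^T A^T y = x^T (A^*) y. Since this holds for all x, y, we must have A^* = A^T. Therefore
A^* =
[[-2, 3],
 [3, -2],
 [-3, 0]].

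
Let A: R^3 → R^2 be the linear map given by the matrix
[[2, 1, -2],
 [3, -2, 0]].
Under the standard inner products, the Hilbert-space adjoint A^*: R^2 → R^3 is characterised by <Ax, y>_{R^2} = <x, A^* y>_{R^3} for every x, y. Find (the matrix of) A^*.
A^* = A^T =
[[2, 3],
 [1, -2],
 [-2, 0]]

For real matrices with standard dot products, the defining identity <Ax, y> = <x, A^* y> gives (Ax)^T y = x^T (A^*) y, i.e. x^T A^T y = x^T (A^*) y. Since this holds for all x, y, we must have A^* = A^T. Therefore
A^* =
[[2, 3],
 [1, -2],
 [-2, 0]].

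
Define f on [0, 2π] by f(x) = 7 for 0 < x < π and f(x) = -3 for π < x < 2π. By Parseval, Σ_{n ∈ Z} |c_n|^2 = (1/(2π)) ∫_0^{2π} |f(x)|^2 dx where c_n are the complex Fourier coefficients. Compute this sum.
Σ |c_n|^2 = 29

Parseval equates the L^2 energy of f (normalised by 1/(2π)) with the ℓ^2 sum of its Fourier coefficients: (1/(2π)) ∫_0^{2π} |f|^2 = Σ |c_n|^2.
Compute the left side: (1/(2π)) [∫_0^π 7^2 dx + ∫_π^{2π} (-3)^2 dx] = (1/(2π)) · (49π + 9π) = (49 + 9)/2 = 29.
So Σ_{n ∈ Z} |c_n|^2 = 29.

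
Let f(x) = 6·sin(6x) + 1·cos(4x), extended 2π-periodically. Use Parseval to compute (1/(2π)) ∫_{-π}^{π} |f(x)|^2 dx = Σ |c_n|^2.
Σ |c_n|^2 = 37/2

Expand |f|^2 and use orthogonality of {sin(nx), cos(mx)} on [-π, π]:
  ∫_{-π}^{π} sin(nx)^2 dx = π, ∫ cos(mx)^2 dx = π, and cross terms integrate to 0.
So ∫_{-π}^{π} f(x)^2 dx = 6^2 · π + 1^2 · π = (36 + 1)π.
Divide by 2π: (36 + 1)/2 = 37/2.
By Parseval, this equals Σ |c_n|^2.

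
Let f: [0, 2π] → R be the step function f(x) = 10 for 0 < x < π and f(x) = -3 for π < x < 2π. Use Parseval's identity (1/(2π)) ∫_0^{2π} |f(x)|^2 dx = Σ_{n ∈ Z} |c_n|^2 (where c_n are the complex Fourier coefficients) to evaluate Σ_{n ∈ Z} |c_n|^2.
Σ |c_n|^2 = 109/2

Parseval equates the L^2 energy of f (normalised by 1/(2π)) with the ℓ^2 sum of its Fourier coefficients: (1/(2π)) ∫_0^{2π} |f|^2 = Σ |c_n|^2.
Compute the left side: (1/(2π)) [∫_0^π 10^2 dx + ∫_π^{2π} (-3)^2 dx] = (1/(2π)) · (100π + 9π) = (100 + 9)/2 = 109/2.
So Σ_{n ∈ Z} |c_n|^2 = 109/2.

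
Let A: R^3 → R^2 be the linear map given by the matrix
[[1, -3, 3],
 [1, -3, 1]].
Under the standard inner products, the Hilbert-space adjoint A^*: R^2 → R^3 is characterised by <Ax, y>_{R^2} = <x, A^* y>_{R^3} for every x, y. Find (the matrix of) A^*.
A^* = A^T =
[[1, 1],
 [-3, -3],
 [3, 1]]

For real matrices with standard dot products, the defining identity <Ax, y> = <x, A^* y> gives (Ax)^T y = x^T (A^*) y, i.e. x^T A^T y = x^T (A^*) y. Since this holds for all x, y, we must have A^* = A^T. Therefore
A^* =
[[1, 1],
 [-3, -3],
 [3, 1]].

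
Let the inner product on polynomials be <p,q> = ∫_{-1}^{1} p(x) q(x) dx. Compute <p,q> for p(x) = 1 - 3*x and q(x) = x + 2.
<p,q> = 2

Expand the product: p(x)·q(x) = -3*x^2 - 5*x + 2.
∫_{-1}^{1} of each monomial x^k gives [2/(k+1) if k even, 0 if k odd]. Integrating term-by-term (or equivalently evaluating the antiderivative F(x) = -x^3 - 5*x^2/2 + 2*x at the endpoints):
  F(1) − F(−1) = -3/2 − (-7/2) = 2.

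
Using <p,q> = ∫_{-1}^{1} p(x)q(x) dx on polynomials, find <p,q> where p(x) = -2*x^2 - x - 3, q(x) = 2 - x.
<p,q> = -14

Expand the product: p(x)·q(x) = 2*x^3 - 3*x^2 + x - 6.
∫_{-1}^{1} of each monomial x^k gives [2/(k+1) if k even, 0 if k odd]. Integrating term-by-term (or equivalently evaluating the antiderivative F(x) = x^4/2 - x^3 + x^2/2 - 6*x at the endpoints):
  F(1) − F(−1) = -6 − (8) = -14.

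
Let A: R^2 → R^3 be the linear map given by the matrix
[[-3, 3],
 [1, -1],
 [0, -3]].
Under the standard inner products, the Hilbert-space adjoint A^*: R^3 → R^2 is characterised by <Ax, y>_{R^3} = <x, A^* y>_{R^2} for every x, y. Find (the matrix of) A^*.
A^* = A^T =
[[-3, 1, 0],
 [3, -1, -3]]

For real matrices with standard dot products, the defining identity <Ax, y> = <x, A^* y> gives (Ax)^T y = x^T (A^*) y, i.e. x^T A^T y = x^T (A^*) y. Since this holds for all x, y, we must have A^* = A^T. Therefore
A^* =
[[-3, 1, 0],
 [3, -1, -3]].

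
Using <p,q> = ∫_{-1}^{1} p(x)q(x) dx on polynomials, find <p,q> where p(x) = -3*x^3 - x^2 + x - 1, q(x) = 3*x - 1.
<p,q> = 16/15

Expand the product: p(x)·q(x) = -9*x^4 + 4*x^2 - 4*x + 1.
∫_{-1}^{1} of each monomial x^k gives [2/(k+1) if k even, 0 if k odd]. Integrating term-by-term (or equivalently evaluating the antiderivative F(x) = -9*x^5/5 + 4*x^3/3 - 2*x^2 + x at the endpoints):
  F(1) − F(−1) = -22/15 − (-38/15) = 16/15.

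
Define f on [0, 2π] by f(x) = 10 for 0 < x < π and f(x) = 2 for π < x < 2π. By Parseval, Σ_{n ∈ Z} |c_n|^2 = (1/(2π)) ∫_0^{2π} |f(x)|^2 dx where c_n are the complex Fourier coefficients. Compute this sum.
Σ |c_n|^2 = 52

Parseval equates the L^2 energy of f (normalised by 1/(2π)) with the ℓ^2 sum of its Fourier coefficients: (1/(2π)) ∫_0^{2π} |f|^2 = Σ |c_n|^2.
Compute the left side: (1/(2π)) [∫_0^π 10^2 dx + ∫_π^{2π} 2^2 dx] = (1/(2π)) · (100π + 4π) = (100 + 4)/2 = 52.
So Σ_{n ∈ Z} |c_n|^2 = 52.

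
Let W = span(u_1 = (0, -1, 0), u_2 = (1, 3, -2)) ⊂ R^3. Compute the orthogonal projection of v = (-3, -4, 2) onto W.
proj_W(v) = (-7/5, -4, 14/5)

Set up U = [u_1 | ... | u_2] ∈ R^(3×2). The projector onto W = col(U) is P = U (U^T U)^(-1) U^T.
Compute U^T U =
  [1, -3]
  [-3, 14],
and U^T v = (4, -19).
Solve U^T U · c = U^T v for the coefficients: c = (-1/5, -7/5). The projection is proj_W(v) = U c.
Check: (v - proj_W(v)) · u_1 = 0  (should be 0).
Check: (v - proj_W(v)) · u_2 = 0  (should be 0).
Result: proj_W(v) = (-7/5, -4, 14/5).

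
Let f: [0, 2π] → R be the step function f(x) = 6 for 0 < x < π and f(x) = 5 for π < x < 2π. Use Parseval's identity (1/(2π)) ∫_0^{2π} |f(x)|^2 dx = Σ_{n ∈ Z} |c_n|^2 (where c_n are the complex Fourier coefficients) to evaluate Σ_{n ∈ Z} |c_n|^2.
Σ |c_n|^2 = 61/2

Parseval equates the L^2 energy of f (normalised by 1/(2π)) with the ℓ^2 sum of its Fourier coefficients: (1/(2π)) ∫_0^{2π} |f|^2 = Σ |c_n|^2.
Compute the left side: (1/(2π)) [∫_0^π 6^2 dx + ∫_π^{2π} 5^2 dx] = (1/(2π)) · (36π + 25π) = (36 + 25)/2 = 61/2.
So Σ_{n ∈ Z} |c_n|^2 = 61/2.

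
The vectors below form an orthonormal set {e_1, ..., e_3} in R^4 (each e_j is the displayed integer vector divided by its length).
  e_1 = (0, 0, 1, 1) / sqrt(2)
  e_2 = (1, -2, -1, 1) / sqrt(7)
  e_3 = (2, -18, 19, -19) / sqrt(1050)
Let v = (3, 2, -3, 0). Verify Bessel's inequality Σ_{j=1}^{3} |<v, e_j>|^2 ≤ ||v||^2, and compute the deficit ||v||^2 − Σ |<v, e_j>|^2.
Σ |<v, e_j>|^2 = 307/25; ||v||^2 = 22; deficit = 243/25

Write each e_j = u_j / sqrt(<u_j, u_j>) where u_j is the displayed integer vector. Then <v, e_j> = <v, u_j> / sqrt(<u_j, u_j>), so |<v, e_j>|^2 = <v, u_j>^2 / <u_j, u_j>.
Coefficients: <v, e_1> = -3/sqrt(2), <v, e_2> = 2/sqrt(7), <v, e_3> = -87/sqrt(1050).
Square and sum: Σ |<v, e_j>|^2 = 307/25.
Compute ||v||^2 = v·v = 22.
Deficit = 22 − 307/25 = 243/25 ≥ 0, confirming Bessel's inequality. (The deficit equals ||v − Σ <v,e_j> e_j||^2, the squared distance from v to span{e_j}.)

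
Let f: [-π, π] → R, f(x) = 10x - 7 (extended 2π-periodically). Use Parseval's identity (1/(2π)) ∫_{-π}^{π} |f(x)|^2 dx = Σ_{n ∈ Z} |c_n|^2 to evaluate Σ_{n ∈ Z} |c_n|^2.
Σ |c_n|^2 = 100π^2/3 + 49

Expand and integrate term by term over [-π, π]:
  ∫ (10x)^2 dx = 100·(2π^3/3); ∫ 2·10·(-7)·x dx = 0 (odd integrand); ∫ (-7)^2 dx = 49·2π.
So (1/(2π)) ∫_{-π}^{π} (10x - 7)^2 dx = 100π^2/3 + 49 = 100π^2/3 + 49.
Parseval ⇒ Σ |c_n|^2 = 100π^2/3 + 49.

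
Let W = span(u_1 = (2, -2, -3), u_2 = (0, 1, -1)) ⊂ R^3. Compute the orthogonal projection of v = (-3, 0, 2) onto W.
proj_W(v) = (-4/3, 2/3, 8/3)

Set up U = [u_1 | ... | u_2] ∈ R^(3×2). The projector onto W = col(U) is P = U (U^T U)^(-1) U^T.
Compute U^T U =
  [17, 1]
  [1, 2],
and U^T v = (-12, -2).
Solve U^T U · c = U^T v for the coefficients: c = (-2/3, -2/3). The projection is proj_W(v) = U c.
Check: (v - proj_W(v)) · u_1 = 0  (should be 0).
Check: (v - proj_W(v)) · u_2 = 0  (should be 0).
Result: proj_W(v) = (-4/3, 2/3, 8/3).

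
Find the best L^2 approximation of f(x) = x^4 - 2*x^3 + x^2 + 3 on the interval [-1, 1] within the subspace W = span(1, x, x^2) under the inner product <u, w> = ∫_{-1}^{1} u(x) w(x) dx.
g(x) = 13*x^2/7 - 6*x/5 + 102/35

The best approximation g ∈ W is the orthogonal projection of f onto W. Writing g = a_0 + a_1 x + a_2 x^2, the coefficients solve the normal equations G · a = b where
  G_{ij} = <φ_i, φ_j> and b_i = <f, φ_i>, with φ_0 = 1, φ_1 = x, φ_2 = x^2.
G =
  [2, 0, 2/3]
  [0, 2/3, 0]
  [2/3, 0, 2/5],
b = (106/15, -4/5, 94/35).
Solving gives a_0 = 102/35, a_1 = -6/5, a_2 = 13/7, so
  g(x) = 13*x^2/7 - 6*x/5 + 102/35.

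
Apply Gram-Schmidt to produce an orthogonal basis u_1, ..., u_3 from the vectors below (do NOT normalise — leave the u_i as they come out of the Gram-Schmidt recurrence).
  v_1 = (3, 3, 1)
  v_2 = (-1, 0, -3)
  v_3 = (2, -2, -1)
Orthogonal basis:
  u_1 = (3, 3, 1)
  u_2 = (-1/19, 18/19, -51/19)
  u_3 = (333/154, -148/77, -111/154)

Apply the Gram-Schmidt recurrence
  u_1 = v_1
  u_i = v_i − Σ_{j<i} ((v_i · u_j) / (u_j · u_j)) · u_j.

Step by step this gives:
  u_1 = (3, 3, 1)
  u_2 = (-1/19, 18/19, -51/19)
  u_3 = (333/154, -148/77, -111/154)

Orthogonality check:
  u_2 · u_1 = 0 (should be 0)
  u_3 · u_1 = 0 (should be 0)
  u_3 · u_2 = 0 (should be 0)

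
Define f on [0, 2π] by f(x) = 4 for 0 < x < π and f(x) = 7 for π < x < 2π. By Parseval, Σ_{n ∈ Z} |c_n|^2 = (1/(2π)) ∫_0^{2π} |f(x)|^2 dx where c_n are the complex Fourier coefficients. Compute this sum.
Σ |c_n|^2 = 65/2

Parseval equates the L^2 energy of f (normalised by 1/(2π)) with the ℓ^2 sum of its Fourier coefficients: (1/(2π)) ∫_0^{2π} |f|^2 = Σ |c_n|^2.
Compute the left side: (1/(2π)) [∫_0^π 4^2 dx + ∫_π^{2π} 7^2 dx] = (1/(2π)) · (16π + 49π) = (16 + 49)/2 = 65/2.
So Σ_{n ∈ Z} |c_n|^2 = 65/2.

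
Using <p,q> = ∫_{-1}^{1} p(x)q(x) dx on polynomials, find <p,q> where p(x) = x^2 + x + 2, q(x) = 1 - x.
<p,q> = 4

Expand the product: p(x)·q(x) = -x^3 - x + 2.
∫_{-1}^{1} of each monomial x^k gives [2/(k+1) if k even, 0 if k odd]. Integrating term-by-term (or equivalently evaluating the antiderivative F(x) = -x^4/4 - x^2/2 + 2*x at the endpoints):
  F(1) − F(−1) = 5/4 − (-11/4) = 4.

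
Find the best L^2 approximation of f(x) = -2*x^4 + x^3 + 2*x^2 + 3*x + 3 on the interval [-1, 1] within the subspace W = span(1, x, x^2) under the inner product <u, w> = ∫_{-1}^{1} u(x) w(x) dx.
g(x) = 2*x^2/7 + 18*x/5 + 111/35

The best approximation g ∈ W is the orthogonal projection of f onto W. Writing g = a_0 + a_1 x + a_2 x^2, the coefficients solve the normal equations G · a = b where
  G_{ij} = <φ_i, φ_j> and b_i = <f, φ_i>, with φ_0 = 1, φ_1 = x, φ_2 = x^2.
G =
  [2, 0, 2/3]
  [0, 2/3, 0]
  [2/3, 0, 2/5],
b = (98/15, 12/5, 78/35).
Solving gives a_0 = 111/35, a_1 = 18/5, a_2 = 2/7, so
  g(x) = 2*x^2/7 + 18*x/5 + 111/35.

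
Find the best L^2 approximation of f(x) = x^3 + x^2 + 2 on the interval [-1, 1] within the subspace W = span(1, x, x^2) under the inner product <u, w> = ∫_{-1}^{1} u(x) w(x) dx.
g(x) = x^2 + 3*x/5 + 2

The best approximation g ∈ W is the orthogonal projection of f onto W. Writing g = a_0 + a_1 x + a_2 x^2, the coefficients solve the normal equations G · a = b where
  G_{ij} = <φ_i, φ_j> and b_i = <f, φ_i>, with φ_0 = 1, φ_1 = x, φ_2 = x^2.
G =
  [2, 0, 2/3]
  [0, 2/3, 0]
  [2/3, 0, 2/5],
b = (14/3, 2/5, 26/15).
Solving gives a_0 = 2, a_1 = 3/5, a_2 = 1, so
  g(x) = x^2 + 3*x/5 + 2.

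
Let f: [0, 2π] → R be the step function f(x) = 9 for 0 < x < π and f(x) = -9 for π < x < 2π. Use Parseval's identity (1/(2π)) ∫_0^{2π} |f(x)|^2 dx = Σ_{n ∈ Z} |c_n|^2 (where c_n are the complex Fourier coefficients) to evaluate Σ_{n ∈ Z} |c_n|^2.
Σ |c_n|^2 = 81

Parseval equates the L^2 energy of f (normalised by 1/(2π)) with the ℓ^2 sum of its Fourier coefficients: (1/(2π)) ∫_0^{2π} |f|^2 = Σ |c_n|^2.
Compute the left side: (1/(2π)) [∫_0^π 9^2 dx + ∫_π^{2π} (-9)^2 dx] = (1/(2π)) · (81π + 81π) = (81 + 81)/2 = 81.
So Σ_{n ∈ Z} |c_n|^2 = 81.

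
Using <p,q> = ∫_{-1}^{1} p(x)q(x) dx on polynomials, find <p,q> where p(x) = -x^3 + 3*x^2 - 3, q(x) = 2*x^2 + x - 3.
<p,q> = 10

Expand the product: p(x)·q(x) = -2*x^5 + 5*x^4 + 6*x^3 - 15*x^2 - 3*x + 9.
∫_{-1}^{1} of each monomial x^k gives [2/(k+1) if k even, 0 if k odd]. Integrating term-by-term (or equivalently evaluating the antiderivative F(x) = -x^6/3 + x^5 + 3*x^4/2 - 5*x^3 - 3*x^2/2 + 9*x at the endpoints):
  F(1) − F(−1) = 14/3 − (-16/3) = 10.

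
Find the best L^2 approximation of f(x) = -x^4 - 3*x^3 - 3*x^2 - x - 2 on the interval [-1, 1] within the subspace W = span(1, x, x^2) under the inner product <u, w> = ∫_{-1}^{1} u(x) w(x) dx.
g(x) = -27*x^2/7 - 14*x/5 - 67/35

The best approximation g ∈ W is the orthogonal projection of f onto W. Writing g = a_0 + a_1 x + a_2 x^2, the coefficients solve the normal equations G · a = b where
  G_{ij} = <φ_i, φ_j> and b_i = <f, φ_i>, with φ_0 = 1, φ_1 = x, φ_2 = x^2.
G =
  [2, 0, 2/3]
  [0, 2/3, 0]
  [2/3, 0, 2/5],
b = (-32/5, -28/15, -296/105).
Solving gives a_0 = -67/35, a_1 = -14/5, a_2 = -27/7, so
  g(x) = -27*x^2/7 - 14*x/5 - 67/35.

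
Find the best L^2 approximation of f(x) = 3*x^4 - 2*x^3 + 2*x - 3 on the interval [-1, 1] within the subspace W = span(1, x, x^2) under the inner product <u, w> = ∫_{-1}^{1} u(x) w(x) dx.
g(x) = 18*x^2/7 + 4*x/5 - 114/35

The best approximation g ∈ W is the orthogonal projection of f onto W. Writing g = a_0 + a_1 x + a_2 x^2, the coefficients solve the normal equations G · a = b where
  G_{ij} = <φ_i, φ_j> and b_i = <f, φ_i>, with φ_0 = 1, φ_1 = x, φ_2 = x^2.
G =
  [2, 0, 2/3]
  [0, 2/3, 0]
  [2/3, 0, 2/5],
b = (-24/5, 8/15, -8/7).
Solving gives a_0 = -114/35, a_1 = 4/5, a_2 = 18/7, so
  g(x) = 18*x^2/7 + 4*x/5 - 114/35.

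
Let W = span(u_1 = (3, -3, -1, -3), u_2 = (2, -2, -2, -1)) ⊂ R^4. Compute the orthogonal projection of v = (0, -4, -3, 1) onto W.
proj_W(v) = (5/3, -5/3, -17/5, 7/15)

Set up U = [u_1 | ... | u_2] ∈ R^(4×2). The projector onto W = col(U) is P = U (U^T U)^(-1) U^T.
Compute U^T U =
  [28, 17]
  [17, 13],
and U^T v = (12, 13).
Solve U^T U · c = U^T v for the coefficients: c = (-13/15, 32/15). The projection is proj_W(v) = U c.
Check: (v - proj_W(v)) · u_1 = 0  (should be 0).
Check: (v - proj_W(v)) · u_2 = 0  (should be 0).
Result: proj_W(v) = (5/3, -5/3, -17/5, 7/15).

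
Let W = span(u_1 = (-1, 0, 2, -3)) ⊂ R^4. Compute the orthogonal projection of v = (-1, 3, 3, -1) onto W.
proj_W(v) = (-5/7, 0, 10/7, -15/7)

Set up U = [u_1 | ... | u_1] ∈ R^(4×1). The projector onto W = col(U) is P = U (U^T U)^(-1) U^T.
Compute U^T U =
  [14],
and U^T v = (10).
Solve U^T U · c = U^T v for the coefficients: c = (5/7). The projection is proj_W(v) = U c.
Check: (v - proj_W(v)) · u_1 = 0  (should be 0).
Result: proj_W(v) = (-5/7, 0, 10/7, -15/7).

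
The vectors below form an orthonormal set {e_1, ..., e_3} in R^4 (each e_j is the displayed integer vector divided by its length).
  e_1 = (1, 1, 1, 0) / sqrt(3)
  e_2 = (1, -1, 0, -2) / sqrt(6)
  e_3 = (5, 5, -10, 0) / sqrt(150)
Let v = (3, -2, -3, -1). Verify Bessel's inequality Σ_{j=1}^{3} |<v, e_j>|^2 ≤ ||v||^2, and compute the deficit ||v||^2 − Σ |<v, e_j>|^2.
Σ |<v, e_j>|^2 = 53/3; ||v||^2 = 23; deficit = 16/3

Write each e_j = u_j / sqrt(<u_j, u_j>) where u_j is the displayed integer vector. Then <v, e_j> = <v, u_j> / sqrt(<u_j, u_j>), so |<v, e_j>|^2 = <v, u_j>^2 / <u_j, u_j>.
Coefficients: <v, e_1> = -2/sqrt(3), <v, e_2> = 7/sqrt(6), <v, e_3> = 35/sqrt(150).
Square and sum: Σ |<v, e_j>|^2 = 53/3.
Compute ||v||^2 = v·v = 23.
Deficit = 23 − 53/3 = 16/3 ≥ 0, confirming Bessel's inequality. (The deficit equals ||v − Σ <v,e_j> e_j||^2, the squared distance from v to span{e_j}.)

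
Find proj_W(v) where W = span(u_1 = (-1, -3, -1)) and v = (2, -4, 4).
proj_W(v) = (-6/11, -18/11, -6/11)

Set up U = [u_1 | ... | u_1] ∈ R^(3×1). The projector onto W = col(U) is P = U (U^T U)^(-1) U^T.
Compute U^T U =
  [11],
and U^T v = (6).
Solve U^T U · c = U^T v for the coefficients: c = (6/11). The projection is proj_W(v) = U c.
Check: (v - proj_W(v)) · u_1 = 0  (should be 0).
Result: proj_W(v) = (-6/11, -18/11, -6/11).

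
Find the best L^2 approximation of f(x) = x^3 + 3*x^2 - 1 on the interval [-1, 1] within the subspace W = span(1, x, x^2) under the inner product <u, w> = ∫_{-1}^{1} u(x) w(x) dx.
g(x) = 3*x^2 + 3*x/5 - 1

The best approximation g ∈ W is the orthogonal projection of f onto W. Writing g = a_0 + a_1 x + a_2 x^2, the coefficients solve the normal equations G · a = b where
  G_{ij} = <φ_i, φ_j> and b_i = <f, φ_i>, with φ_0 = 1, φ_1 = x, φ_2 = x^2.
G =
  [2, 0, 2/3]
  [0, 2/3, 0]
  [2/3, 0, 2/5],
b = (0, 2/5, 8/15).
Solving gives a_0 = -1, a_1 = 3/5, a_2 = 3, so
  g(x) = 3*x^2 + 3*x/5 - 1.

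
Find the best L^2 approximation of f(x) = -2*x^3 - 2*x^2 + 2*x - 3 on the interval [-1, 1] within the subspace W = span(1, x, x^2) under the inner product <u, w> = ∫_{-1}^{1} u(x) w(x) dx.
g(x) = -2*x^2 + 4*x/5 - 3

The best approximation g ∈ W is the orthogonal projection of f onto W. Writing g = a_0 + a_1 x + a_2 x^2, the coefficients solve the normal equations G · a = b where
  G_{ij} = <φ_i, φ_j> and b_i = <f, φ_i>, with φ_0 = 1, φ_1 = x, φ_2 = x^2.
G =
  [2, 0, 2/3]
  [0, 2/3, 0]
  [2/3, 0, 2/5],
b = (-22/3, 8/15, -14/5).
Solving gives a_0 = -3, a_1 = 4/5, a_2 = -2, so
  g(x) = -2*x^2 + 4*x/5 - 3.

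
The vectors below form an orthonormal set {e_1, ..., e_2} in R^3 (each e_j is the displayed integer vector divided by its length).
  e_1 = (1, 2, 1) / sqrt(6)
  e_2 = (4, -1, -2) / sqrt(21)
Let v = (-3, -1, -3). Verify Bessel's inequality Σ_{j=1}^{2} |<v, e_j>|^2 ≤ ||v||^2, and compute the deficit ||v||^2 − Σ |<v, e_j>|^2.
Σ |<v, e_j>|^2 = 83/7; ||v||^2 = 19; deficit = 50/7

Write each e_j = u_j / sqrt(<u_j, u_j>) where u_j is the displayed integer vector. Then <v, e_j> = <v, u_j> / sqrt(<u_j, u_j>), so |<v, e_j>|^2 = <v, u_j>^2 / <u_j, u_j>.
Coefficients: <v, e_1> = -8/sqrt(6), <v, e_2> = -5/sqrt(21).
Square and sum: Σ |<v, e_j>|^2 = 83/7.
Compute ||v||^2 = v·v = 19.
Deficit = 19 − 83/7 = 50/7 ≥ 0, confirming Bessel's inequality. (The deficit equals ||v − Σ <v,e_j> e_j||^2, the squared distance from v to span{e_j}.)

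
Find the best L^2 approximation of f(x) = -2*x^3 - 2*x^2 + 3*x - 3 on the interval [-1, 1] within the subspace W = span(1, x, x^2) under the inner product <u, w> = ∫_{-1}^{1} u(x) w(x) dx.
g(x) = -2*x^2 + 9*x/5 - 3

The best approximation g ∈ W is the orthogonal projection of f onto W. Writing g = a_0 + a_1 x + a_2 x^2, the coefficients solve the normal equations G · a = b where
  G_{ij} = <φ_i, φ_j> and b_i = <f, φ_i>, with φ_0 = 1, φ_1 = x, φ_2 = x^2.
G =
  [2, 0, 2/3]
  [0, 2/3, 0]
  [2/3, 0, 2/5],
b = (-22/3, 6/5, -14/5).
Solving gives a_0 = -3, a_1 = 9/5, a_2 = -2, so
  g(x) = -2*x^2 + 9*x/5 - 3.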